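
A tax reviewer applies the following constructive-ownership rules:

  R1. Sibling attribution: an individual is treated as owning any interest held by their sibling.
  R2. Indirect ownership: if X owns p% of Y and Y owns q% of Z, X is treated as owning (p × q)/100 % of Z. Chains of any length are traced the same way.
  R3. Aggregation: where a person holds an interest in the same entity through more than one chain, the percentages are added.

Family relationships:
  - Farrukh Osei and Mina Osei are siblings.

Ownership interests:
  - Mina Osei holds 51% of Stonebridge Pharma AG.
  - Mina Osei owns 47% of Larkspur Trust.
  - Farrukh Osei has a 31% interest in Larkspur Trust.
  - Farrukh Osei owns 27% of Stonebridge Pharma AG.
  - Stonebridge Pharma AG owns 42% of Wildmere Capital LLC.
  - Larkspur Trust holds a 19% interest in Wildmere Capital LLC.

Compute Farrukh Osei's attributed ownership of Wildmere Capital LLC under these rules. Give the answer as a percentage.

47.58%

By sibling attribution (R1), Farrukh Osei is treated as also owning Mina Osei's interest in Larkspur Trust, giving 31% + 47% = 78%.
By sibling attribution (R1), Farrukh Osei is treated as also owning Mina Osei's interest in Stonebridge Pharma AG, giving 27% + 51% = 78%.
Chain via Larkspur Trust (R2): 78% × 19% = 14.82% of Wildmere Capital LLC.
Chain via Stonebridge Pharma AG (R2): 78% × 42% = 32.76% of Wildmere Capital LLC.
Aggregating (R3): 14.82% + 32.76% = 47.58%.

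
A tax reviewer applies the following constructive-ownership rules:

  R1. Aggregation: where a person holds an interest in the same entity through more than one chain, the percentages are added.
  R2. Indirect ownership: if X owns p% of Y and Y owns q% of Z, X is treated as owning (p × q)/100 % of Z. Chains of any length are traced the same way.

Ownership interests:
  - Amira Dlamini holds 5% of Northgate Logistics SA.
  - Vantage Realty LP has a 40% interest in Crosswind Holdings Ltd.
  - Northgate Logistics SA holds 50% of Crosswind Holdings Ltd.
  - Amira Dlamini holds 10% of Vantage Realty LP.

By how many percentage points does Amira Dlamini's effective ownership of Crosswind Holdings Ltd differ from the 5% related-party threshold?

1.5

Chain via Vantage Realty LP (R2): 10% × 40% = 4% of Crosswind Holdings Ltd.
Chain via Northgate Logistics SA (R2): 5% × 50% = 2.5% of Crosswind Holdings Ltd.
Aggregating (R1): 4% + 2.5% = 6.5%.
6.5% exceeds the 5% threshold by 1.5 percentage points.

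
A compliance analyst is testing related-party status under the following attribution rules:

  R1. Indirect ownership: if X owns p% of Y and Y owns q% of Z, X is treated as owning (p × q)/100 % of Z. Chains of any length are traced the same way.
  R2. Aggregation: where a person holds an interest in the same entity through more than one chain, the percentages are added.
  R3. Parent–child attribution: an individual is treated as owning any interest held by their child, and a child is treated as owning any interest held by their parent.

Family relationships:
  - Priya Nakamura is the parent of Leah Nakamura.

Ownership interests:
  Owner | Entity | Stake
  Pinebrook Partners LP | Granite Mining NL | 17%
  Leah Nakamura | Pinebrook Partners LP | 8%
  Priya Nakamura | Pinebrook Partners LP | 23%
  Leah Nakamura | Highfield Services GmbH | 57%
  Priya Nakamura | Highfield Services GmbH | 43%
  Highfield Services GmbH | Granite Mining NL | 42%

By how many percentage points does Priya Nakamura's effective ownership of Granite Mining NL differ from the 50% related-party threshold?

2.73

By parent–child attribution (R3), Priya Nakamura is treated as also owning Leah Nakamura's interest in Highfield Services GmbH, giving 43% + 57% = 100%.
By parent–child attribution (R3), Priya Nakamura is treated as also owning Leah Nakamura's interest in Pinebrook Partners LP, giving 23% + 8% = 31%.
Chain via Highfield Services GmbH (R1): 100% × 42% = 42% of Granite Mining NL.
Chain via Pinebrook Partners LP (R1): 31% × 17% = 5.27% of Granite Mining NL.
Aggregating (R2): 42% + 5.27% = 47.27%.
47.27% falls short of the 50% threshold by 2.73 percentage points.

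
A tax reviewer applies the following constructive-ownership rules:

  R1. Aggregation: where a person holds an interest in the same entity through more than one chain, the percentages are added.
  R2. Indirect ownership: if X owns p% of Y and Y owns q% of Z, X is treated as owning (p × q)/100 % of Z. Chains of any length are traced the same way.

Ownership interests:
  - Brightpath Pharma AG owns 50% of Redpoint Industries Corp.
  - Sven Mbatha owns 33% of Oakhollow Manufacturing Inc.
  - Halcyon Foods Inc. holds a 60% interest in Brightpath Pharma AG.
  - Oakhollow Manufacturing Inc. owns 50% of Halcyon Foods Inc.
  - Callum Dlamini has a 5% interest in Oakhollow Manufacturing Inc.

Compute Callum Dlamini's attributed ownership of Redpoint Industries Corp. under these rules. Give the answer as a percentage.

0.75%

Chain via Oakhollow Manufacturing Inc. → Halcyon Foods Inc. → Brightpath Pharma AG (R2): 5% × 50% × 60% × 50% = 0.75% of Redpoint Industries Corp.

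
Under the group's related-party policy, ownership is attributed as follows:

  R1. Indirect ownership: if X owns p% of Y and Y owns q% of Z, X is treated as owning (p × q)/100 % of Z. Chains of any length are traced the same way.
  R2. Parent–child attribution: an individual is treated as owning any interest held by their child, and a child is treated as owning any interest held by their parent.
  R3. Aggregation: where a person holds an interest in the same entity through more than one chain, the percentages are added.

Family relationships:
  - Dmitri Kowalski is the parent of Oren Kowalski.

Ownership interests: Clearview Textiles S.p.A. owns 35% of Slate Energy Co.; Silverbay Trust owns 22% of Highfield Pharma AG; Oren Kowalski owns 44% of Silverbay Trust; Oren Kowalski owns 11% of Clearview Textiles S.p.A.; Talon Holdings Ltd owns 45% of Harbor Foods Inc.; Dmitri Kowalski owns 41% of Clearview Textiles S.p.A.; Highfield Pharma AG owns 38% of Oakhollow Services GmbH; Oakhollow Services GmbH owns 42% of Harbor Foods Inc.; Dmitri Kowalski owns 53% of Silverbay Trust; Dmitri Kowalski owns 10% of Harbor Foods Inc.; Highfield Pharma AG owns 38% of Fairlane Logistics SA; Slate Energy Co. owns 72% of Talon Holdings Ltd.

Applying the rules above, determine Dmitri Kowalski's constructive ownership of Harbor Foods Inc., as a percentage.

19.302664%

By parent–child attribution (R2), Dmitri Kowalski is treated as also owning Oren Kowalski's interest in Clearview Textiles S.p.A, giving 41% + 11% = 52%.
By parent–child attribution (R2), Dmitri Kowalski is treated as also owning Oren Kowalski's interest in Silverbay Trust, giving 53% + 44% = 97%.
Chain via Clearview Textiles S.p.A. → Slate Energy Co. → Talon Holdings Ltd (R1): 52% × 35% × 72% × 45% = 5.8968% of Harbor Foods Inc.
Chain via Silverbay Trust → Highfield Pharma AG → Oakhollow Services GmbH (R1): 97% × 22% × 38% × 42% = 3.405864% of Harbor Foods Inc.
Direct interest in Harbor Foods Inc: 10%.
Aggregating (R3): 5.8968% + 3.405864% + 10% = 19.302664%.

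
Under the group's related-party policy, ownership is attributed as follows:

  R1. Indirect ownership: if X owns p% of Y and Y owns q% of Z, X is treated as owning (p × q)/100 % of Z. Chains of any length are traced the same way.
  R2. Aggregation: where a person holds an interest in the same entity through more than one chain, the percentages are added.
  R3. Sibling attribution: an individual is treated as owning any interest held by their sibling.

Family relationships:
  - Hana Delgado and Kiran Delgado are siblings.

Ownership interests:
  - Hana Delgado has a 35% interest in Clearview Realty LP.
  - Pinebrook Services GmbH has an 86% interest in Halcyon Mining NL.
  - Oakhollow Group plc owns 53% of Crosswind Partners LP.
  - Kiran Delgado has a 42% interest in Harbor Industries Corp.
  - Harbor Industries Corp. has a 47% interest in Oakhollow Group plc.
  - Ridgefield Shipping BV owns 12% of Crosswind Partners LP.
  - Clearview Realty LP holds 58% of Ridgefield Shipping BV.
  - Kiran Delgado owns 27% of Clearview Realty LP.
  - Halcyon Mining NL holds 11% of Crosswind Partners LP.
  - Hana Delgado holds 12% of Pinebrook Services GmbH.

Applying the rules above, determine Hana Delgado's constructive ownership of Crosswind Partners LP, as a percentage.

15.9126%

By sibling attribution (R3), Hana Delgado is treated as also owning Kiran Delgado's interest in Clearview Realty LP, giving 35% + 27% = 62%.
By sibling attribution (R3), Hana Delgado is treated as owning Kiran Delgado's 42% interest in Harbor Industries Corp.
Chain via Pinebrook Services GmbH → Halcyon Mining NL (R1): 12% × 86% × 11% = 1.1352% of Crosswind Partners LP.
Chain via Clearview Realty LP → Ridgefield Shipping BV (R1): 62% × 58% × 12% = 4.3152% of Crosswind Partners LP.
Chain via Harbor Industries Corp. → Oakhollow Group plc (R1): 42% × 47% × 53% = 10.4622% of Crosswind Partners LP.
Aggregating (R2): 1.1352% + 4.3152% + 10.4622% = 15.9126%.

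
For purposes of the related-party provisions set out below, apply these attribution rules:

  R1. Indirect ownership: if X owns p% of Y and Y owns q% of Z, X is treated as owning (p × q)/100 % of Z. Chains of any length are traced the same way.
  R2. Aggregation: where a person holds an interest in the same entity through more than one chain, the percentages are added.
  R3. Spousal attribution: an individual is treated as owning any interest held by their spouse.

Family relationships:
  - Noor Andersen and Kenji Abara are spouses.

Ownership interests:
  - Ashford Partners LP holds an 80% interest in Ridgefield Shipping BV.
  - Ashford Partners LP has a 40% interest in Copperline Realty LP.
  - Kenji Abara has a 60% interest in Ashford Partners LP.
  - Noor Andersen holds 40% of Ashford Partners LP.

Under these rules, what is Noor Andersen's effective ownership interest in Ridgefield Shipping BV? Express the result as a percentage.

By spousal attribution (R3), Noor Andersen is treated as also owning Kenji Abara's interest in Ashford Partners LP, giving 40% + 60% = 100%.
Chain via Ashford Partners LP (R1): 100% × 80% = 80% of Ridgefield Shipping BV.

80%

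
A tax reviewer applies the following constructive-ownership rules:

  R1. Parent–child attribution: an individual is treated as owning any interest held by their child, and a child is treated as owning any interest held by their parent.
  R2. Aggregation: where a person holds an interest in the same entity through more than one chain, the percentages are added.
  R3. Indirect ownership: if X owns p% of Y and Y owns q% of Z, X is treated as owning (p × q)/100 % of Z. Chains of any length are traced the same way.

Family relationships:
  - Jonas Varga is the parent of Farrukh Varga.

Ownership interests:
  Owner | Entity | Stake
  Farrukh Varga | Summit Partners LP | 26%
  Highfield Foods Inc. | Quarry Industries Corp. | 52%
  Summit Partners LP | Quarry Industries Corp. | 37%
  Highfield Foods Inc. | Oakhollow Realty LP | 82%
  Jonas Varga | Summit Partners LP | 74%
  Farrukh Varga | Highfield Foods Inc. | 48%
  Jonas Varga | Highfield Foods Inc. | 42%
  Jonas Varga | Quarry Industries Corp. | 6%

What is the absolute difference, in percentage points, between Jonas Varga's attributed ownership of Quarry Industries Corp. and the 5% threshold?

84.8

By parent–child attribution (R1), Jonas Varga is treated as also owning Farrukh Varga's interest in Summit Partners LP, giving 74% + 26% = 100%.
By parent–child attribution (R1), Jonas Varga is treated as also owning Farrukh Varga's interest in Highfield Foods Inc, giving 42% + 48% = 90%.
Chain via Summit Partners LP (R3): 100% × 37% = 37% of Quarry Industries Corp.
Chain via Highfield Foods Inc. (R3): 90% × 52% = 46.8% of Quarry Industries Corp.
Direct interest in Quarry Industries Corp: 6%.
Aggregating (R2): 37% + 46.8% + 6% = 89.8%.
89.8% exceeds the 5% threshold by 84.8 percentage points.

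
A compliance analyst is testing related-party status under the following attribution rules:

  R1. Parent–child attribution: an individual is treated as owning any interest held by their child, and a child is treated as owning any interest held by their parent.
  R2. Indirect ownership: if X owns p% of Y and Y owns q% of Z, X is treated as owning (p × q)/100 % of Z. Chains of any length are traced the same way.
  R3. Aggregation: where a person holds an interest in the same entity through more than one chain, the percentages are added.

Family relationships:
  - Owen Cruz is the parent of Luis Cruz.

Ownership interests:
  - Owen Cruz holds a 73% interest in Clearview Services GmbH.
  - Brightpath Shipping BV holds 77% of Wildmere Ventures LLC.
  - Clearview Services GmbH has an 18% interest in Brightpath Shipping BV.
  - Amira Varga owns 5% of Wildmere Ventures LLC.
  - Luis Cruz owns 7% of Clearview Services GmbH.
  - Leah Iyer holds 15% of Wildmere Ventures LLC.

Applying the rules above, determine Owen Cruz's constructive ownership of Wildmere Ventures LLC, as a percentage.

11.088%

By parent–child attribution (R1), Owen Cruz is treated as also owning Luis Cruz's interest in Clearview Services GmbH, giving 73% + 7% = 80%.
Chain via Clearview Services GmbH → Brightpath Shipping BV (R2): 80% × 18% × 77% = 11.088% of Wildmere Ventures LLC.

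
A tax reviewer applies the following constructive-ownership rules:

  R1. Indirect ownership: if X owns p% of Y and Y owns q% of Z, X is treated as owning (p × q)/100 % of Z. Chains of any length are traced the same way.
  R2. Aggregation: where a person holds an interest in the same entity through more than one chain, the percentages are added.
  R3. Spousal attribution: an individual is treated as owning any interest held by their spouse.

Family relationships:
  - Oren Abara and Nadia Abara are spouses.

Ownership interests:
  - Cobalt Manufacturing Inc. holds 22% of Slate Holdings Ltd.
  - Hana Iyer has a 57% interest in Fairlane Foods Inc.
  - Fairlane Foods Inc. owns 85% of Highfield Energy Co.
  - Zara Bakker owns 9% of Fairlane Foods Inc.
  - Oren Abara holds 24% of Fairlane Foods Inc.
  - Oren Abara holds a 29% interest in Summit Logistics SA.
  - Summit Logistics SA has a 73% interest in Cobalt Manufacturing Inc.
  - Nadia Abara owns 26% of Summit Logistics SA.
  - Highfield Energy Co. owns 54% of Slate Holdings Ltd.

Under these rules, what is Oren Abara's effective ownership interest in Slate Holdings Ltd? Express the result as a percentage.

19.849%

By spousal attribution (R3), Oren Abara is treated as also owning Nadia Abara's interest in Summit Logistics SA, giving 29% + 26% = 55%.
Chain via Summit Logistics SA → Cobalt Manufacturing Inc. (R1): 55% × 73% × 22% = 8.833% of Slate Holdings Ltd.
Chain via Fairlane Foods Inc. → Highfield Energy Co. (R1): 24% × 85% × 54% = 11.016% of Slate Holdings Ltd.
Aggregating (R2): 8.833% + 11.016% = 19.849%.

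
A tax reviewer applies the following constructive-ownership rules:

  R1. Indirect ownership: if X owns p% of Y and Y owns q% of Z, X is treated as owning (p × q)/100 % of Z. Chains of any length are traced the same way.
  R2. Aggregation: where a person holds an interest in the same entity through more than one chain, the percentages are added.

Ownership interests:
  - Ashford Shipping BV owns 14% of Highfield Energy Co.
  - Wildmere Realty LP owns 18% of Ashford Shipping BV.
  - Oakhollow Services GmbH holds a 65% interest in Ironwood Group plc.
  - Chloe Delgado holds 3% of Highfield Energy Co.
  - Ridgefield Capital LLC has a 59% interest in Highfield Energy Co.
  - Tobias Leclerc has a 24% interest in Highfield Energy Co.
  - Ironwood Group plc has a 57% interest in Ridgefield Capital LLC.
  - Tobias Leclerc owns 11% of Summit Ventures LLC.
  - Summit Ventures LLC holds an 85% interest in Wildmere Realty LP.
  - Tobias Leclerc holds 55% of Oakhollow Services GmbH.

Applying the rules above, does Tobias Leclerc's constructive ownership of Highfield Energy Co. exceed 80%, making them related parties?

No

Chain via Oakhollow Services GmbH → Ironwood Group plc → Ridgefield Capital LLC (R1): 55% × 65% × 57% × 59% = 12.022725% of Highfield Energy Co.
Chain via Summit Ventures LLC → Wildmere Realty LP → Ashford Shipping BV (R1): 11% × 85% × 18% × 14% = 0.23562% of Highfield Energy Co.
Direct interest in Highfield Energy Co: 24%.
Aggregating (R2): 12.022725% + 0.23562% + 24% = 36.258345%.
36.258345% does not exceed the 80% threshold, so Tobias is not a related party to Highfield Energy Co.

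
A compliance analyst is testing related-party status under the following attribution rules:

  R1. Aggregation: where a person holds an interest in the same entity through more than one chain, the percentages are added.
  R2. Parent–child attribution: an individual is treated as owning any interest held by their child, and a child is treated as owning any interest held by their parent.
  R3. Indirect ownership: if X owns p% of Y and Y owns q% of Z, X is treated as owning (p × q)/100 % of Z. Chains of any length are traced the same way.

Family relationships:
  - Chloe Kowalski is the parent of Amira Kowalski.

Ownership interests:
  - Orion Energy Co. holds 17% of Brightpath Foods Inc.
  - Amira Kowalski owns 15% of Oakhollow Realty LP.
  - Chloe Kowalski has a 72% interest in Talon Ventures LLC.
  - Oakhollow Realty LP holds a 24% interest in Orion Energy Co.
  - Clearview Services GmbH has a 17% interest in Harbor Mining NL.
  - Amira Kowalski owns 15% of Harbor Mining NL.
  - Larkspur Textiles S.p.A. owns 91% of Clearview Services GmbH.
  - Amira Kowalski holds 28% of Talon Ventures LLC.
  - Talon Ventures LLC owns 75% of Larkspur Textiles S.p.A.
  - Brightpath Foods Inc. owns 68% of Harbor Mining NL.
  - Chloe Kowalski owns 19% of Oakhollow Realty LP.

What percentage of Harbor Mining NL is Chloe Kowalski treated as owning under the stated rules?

By parent–child attribution (R2), Chloe Kowalski is treated as also owning Amira Kowalski's interest in Oakhollow Realty LP, giving 19% + 15% = 34%.
By parent–child attribution (R2), Chloe Kowalski is treated as also owning Amira Kowalski's interest in Talon Ventures LLC, giving 72% + 28% = 100%.
By parent–child attribution (R2), Chloe Kowalski is treated as owning Amira Kowalski's 15% interest in Harbor Mining NL.
Chain via Oakhollow Realty LP → Orion Energy Co. → Brightpath Foods Inc. (R3): 34% × 24% × 17% × 68% = 0.943296% of Harbor Mining NL.
Chain via Talon Ventures LLC → Larkspur Textiles S.p.A. → Clearview Services GmbH (R3): 100% × 75% × 91% × 17% = 11.6025% of Harbor Mining NL.
Direct interest in Harbor Mining NL: 15%.
Aggregating (R1): 0.943296% + 11.6025% + 15% = 27.545796%.

27.545796%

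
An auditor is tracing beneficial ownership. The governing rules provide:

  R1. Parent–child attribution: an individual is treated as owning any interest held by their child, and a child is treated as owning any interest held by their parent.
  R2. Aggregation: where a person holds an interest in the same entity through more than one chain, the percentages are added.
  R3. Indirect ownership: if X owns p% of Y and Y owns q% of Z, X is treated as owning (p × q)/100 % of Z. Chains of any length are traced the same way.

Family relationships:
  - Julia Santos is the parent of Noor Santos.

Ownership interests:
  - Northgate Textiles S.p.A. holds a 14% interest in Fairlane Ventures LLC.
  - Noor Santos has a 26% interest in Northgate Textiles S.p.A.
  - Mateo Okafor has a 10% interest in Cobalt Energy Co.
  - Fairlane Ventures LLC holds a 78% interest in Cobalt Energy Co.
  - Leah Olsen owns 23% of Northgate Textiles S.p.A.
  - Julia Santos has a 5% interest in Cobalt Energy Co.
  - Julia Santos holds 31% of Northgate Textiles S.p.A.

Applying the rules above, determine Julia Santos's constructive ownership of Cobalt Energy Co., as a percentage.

By parent–child attribution (R1), Julia Santos is treated as also owning Noor Santos's interest in Northgate Textiles S.p.A, giving 31% + 26% = 57%.
Chain via Northgate Textiles S.p.A. → Fairlane Ventures LLC (R3): 57% × 14% × 78% = 6.2244% of Cobalt Energy Co.
Direct interest in Cobalt Energy Co: 5%.
Aggregating (R2): 6.2244% + 5% = 11.2244%.

11.2244%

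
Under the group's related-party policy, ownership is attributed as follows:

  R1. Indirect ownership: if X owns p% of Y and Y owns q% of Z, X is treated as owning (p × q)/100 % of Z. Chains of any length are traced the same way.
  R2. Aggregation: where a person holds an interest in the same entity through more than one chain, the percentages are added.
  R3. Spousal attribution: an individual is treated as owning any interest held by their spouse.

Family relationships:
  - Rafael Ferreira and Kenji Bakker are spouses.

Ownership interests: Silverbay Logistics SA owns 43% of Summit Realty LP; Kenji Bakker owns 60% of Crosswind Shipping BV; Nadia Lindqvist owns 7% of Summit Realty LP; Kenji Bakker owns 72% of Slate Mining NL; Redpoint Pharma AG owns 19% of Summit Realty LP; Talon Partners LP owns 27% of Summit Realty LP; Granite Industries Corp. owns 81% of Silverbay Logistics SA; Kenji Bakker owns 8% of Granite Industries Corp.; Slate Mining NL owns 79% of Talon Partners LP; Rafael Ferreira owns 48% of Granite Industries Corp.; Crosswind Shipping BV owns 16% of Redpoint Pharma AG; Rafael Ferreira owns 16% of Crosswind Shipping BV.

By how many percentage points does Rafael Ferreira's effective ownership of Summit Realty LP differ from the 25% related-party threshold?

12.1728

By spousal attribution (R3), Rafael Ferreira is treated as also owning Kenji Bakker's interest in Crosswind Shipping BV, giving 16% + 60% = 76%.
By spousal attribution (R3), Rafael Ferreira is treated as also owning Kenji Bakker's interest in Granite Industries Corp, giving 48% + 8% = 56%.
By spousal attribution (R3), Rafael Ferreira is treated as owning Kenji Bakker's 72% interest in Slate Mining NL.
Chain via Crosswind Shipping BV → Redpoint Pharma AG (R1): 76% × 16% × 19% = 2.3104% of Summit Realty LP.
Chain via Granite Industries Corp. → Silverbay Logistics SA (R1): 56% × 81% × 43% = 19.5048% of Summit Realty LP.
Chain via Slate Mining NL → Talon Partners LP (R1): 72% × 79% × 27% = 15.3576% of Summit Realty LP.
Aggregating (R2): 2.3104% + 19.5048% + 15.3576% = 37.1728%.
37.1728% exceeds the 25% threshold by 12.1728 percentage points.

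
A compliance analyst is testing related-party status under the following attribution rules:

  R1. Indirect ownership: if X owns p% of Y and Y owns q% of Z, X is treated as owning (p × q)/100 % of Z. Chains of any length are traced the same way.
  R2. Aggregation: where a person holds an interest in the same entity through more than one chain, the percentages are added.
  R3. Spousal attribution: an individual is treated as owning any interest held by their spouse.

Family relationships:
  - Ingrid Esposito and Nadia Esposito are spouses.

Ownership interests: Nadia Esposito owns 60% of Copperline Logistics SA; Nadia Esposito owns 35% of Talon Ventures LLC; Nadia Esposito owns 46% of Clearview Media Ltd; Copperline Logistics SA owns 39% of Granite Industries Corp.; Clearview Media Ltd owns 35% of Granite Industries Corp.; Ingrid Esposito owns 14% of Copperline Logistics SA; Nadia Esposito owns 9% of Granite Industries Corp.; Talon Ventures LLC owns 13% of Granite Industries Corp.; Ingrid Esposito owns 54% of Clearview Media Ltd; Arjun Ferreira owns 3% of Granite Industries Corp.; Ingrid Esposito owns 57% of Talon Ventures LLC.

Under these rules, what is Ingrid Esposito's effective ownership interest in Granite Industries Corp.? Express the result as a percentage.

By spousal attribution (R3), Ingrid Esposito is treated as also owning Nadia Esposito's interest in Clearview Media Ltd, giving 54% + 46% = 100%.
By spousal attribution (R3), Ingrid Esposito is treated as also owning Nadia Esposito's interest in Copperline Logistics SA, giving 14% + 60% = 74%.
By spousal attribution (R3), Ingrid Esposito is treated as also owning Nadia Esposito's interest in Talon Ventures LLC, giving 57% + 35% = 92%.
By spousal attribution (R3), Ingrid Esposito is treated as owning Nadia Esposito's 9% interest in Granite Industries Corp.
Chain via Clearview Media Ltd (R1): 100% × 35% = 35% of Granite Industries Corp.
Chain via Copperline Logistics SA (R1): 74% × 39% = 28.86% of Granite Industries Corp.
Chain via Talon Ventures LLC (R1): 92% × 13% = 11.96% of Granite Industries Corp.
Direct interest in Granite Industries Corp: 9%.
Aggregating (R2): 35% + 28.86% + 11.96% + 9% = 84.82%.

84.82%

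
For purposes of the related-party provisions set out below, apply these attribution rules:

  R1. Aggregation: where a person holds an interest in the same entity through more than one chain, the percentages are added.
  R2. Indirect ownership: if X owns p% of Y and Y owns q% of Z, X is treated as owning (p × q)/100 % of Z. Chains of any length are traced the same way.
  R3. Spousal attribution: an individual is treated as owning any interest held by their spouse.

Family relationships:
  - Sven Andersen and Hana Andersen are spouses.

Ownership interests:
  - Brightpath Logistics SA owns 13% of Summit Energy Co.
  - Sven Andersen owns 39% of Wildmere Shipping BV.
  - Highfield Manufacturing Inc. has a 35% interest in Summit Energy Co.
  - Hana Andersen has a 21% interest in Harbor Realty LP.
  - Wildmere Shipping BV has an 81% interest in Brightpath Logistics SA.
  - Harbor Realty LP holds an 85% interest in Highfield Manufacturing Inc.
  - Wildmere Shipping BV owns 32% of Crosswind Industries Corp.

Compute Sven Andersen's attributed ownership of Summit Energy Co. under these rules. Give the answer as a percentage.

By spousal attribution (R3), Sven Andersen is treated as owning Hana Andersen's 21% interest in Harbor Realty LP.
Chain via Wildmere Shipping BV → Brightpath Logistics SA (R2): 39% × 81% × 13% = 4.1067% of Summit Energy Co.
Chain via Harbor Realty LP → Highfield Manufacturing Inc. (R2): 21% × 85% × 35% = 6.2475% of Summit Energy Co.
Aggregating (R1): 4.1067% + 6.2475% = 10.3542%.

10.3542%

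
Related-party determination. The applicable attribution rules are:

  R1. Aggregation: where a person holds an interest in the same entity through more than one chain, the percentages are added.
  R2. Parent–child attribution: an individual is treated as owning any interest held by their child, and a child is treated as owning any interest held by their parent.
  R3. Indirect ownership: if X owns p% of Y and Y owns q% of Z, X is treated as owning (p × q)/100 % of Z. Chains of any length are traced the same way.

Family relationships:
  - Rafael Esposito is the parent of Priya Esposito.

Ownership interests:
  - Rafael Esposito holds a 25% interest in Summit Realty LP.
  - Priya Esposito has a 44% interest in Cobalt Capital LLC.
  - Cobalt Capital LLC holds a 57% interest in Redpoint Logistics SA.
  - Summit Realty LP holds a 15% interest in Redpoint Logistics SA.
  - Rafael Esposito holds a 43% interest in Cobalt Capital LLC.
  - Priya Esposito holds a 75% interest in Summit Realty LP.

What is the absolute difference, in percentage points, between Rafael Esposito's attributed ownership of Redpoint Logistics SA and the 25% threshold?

39.59

By parent–child attribution (R2), Rafael Esposito is treated as also owning Priya Esposito's interest in Summit Realty LP, giving 25% + 75% = 100%.
By parent–child attribution (R2), Rafael Esposito is treated as also owning Priya Esposito's interest in Cobalt Capital LLC, giving 43% + 44% = 87%.
Chain via Summit Realty LP (R3): 100% × 15% = 15% of Redpoint Logistics SA.
Chain via Cobalt Capital LLC (R3): 87% × 57% = 49.59% of Redpoint Logistics SA.
Aggregating (R1): 15% + 49.59% = 64.59%.
64.59% exceeds the 25% threshold by 39.59 percentage points.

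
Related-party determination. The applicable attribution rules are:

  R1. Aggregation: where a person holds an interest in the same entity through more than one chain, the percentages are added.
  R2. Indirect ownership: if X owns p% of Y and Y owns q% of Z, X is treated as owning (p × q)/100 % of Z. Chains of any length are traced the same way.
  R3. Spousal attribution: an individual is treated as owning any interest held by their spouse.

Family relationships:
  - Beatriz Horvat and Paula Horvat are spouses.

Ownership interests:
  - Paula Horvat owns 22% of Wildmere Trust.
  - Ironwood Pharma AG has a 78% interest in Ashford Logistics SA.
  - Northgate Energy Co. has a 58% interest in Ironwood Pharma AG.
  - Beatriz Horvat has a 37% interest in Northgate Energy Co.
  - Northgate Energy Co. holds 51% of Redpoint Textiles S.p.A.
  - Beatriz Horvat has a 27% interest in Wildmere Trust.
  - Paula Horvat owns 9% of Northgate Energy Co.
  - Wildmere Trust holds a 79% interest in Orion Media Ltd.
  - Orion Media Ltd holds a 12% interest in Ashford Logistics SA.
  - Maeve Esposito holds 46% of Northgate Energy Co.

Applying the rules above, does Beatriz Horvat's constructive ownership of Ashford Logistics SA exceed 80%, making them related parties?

No

By spousal attribution (R3), Beatriz Horvat is treated as also owning Paula Horvat's interest in Northgate Energy Co, giving 37% + 9% = 46%.
By spousal attribution (R3), Beatriz Horvat is treated as also owning Paula Horvat's interest in Wildmere Trust, giving 27% + 22% = 49%.
Chain via Northgate Energy Co. → Ironwood Pharma AG (R2): 46% × 58% × 78% = 20.8104% of Ashford Logistics SA.
Chain via Wildmere Trust → Orion Media Ltd (R2): 49% × 79% × 12% = 4.6452% of Ashford Logistics SA.
Aggregating (R1): 20.8104% + 4.6452% = 25.4556%.
25.4556% does not exceed the 80% threshold, so Beatriz is not a related party to Ashford Logistics SA.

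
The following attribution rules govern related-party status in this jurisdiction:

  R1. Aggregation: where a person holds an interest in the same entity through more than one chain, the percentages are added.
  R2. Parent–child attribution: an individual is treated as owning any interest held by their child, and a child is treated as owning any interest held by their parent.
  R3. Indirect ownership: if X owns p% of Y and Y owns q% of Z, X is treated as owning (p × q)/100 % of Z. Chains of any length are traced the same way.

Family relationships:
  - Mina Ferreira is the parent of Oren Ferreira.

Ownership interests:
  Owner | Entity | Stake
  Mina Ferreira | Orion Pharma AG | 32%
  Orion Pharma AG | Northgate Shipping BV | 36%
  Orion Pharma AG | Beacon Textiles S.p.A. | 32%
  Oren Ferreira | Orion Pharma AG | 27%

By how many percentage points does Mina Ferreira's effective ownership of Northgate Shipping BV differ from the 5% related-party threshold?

16.24

By parent–child attribution (R2), Mina Ferreira is treated as also owning Oren Ferreira's interest in Orion Pharma AG, giving 32% + 27% = 59%.
Chain via Orion Pharma AG (R3): 59% × 36% = 21.24% of Northgate Shipping BV.
21.24% exceeds the 5% threshold by 16.24 percentage points.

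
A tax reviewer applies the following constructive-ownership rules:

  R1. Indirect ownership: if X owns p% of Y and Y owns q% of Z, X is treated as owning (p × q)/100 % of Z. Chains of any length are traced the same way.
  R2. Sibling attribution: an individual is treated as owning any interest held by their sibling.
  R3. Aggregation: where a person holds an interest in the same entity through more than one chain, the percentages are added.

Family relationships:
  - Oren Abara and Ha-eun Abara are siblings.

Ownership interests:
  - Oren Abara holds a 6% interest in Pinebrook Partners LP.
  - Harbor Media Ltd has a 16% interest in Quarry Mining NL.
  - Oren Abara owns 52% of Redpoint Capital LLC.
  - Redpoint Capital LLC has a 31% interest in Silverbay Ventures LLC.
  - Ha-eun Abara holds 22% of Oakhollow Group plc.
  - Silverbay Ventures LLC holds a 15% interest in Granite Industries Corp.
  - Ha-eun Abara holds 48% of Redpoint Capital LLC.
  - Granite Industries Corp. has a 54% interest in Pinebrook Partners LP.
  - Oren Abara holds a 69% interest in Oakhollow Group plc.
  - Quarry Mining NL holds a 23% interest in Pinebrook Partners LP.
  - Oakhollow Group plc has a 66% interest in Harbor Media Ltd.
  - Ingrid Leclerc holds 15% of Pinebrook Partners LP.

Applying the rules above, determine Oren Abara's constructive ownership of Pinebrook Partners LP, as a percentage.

By sibling attribution (R2), Oren Abara is treated as also owning Ha-eun Abara's interest in Redpoint Capital LLC, giving 52% + 48% = 100%.
By sibling attribution (R2), Oren Abara is treated as also owning Ha-eun Abara's interest in Oakhollow Group plc, giving 69% + 22% = 91%.
Chain via Redpoint Capital LLC → Silverbay Ventures LLC → Granite Industries Corp. (R1): 100% × 31% × 15% × 54% = 2.511% of Pinebrook Partners LP.
Chain via Oakhollow Group plc → Harbor Media Ltd → Quarry Mining NL (R1): 91% × 66% × 16% × 23% = 2.210208% of Pinebrook Partners LP.
Direct interest in Pinebrook Partners LP: 6%.
Aggregating (R3): 2.511% + 2.210208% + 6% = 10.721208%.

10.721208%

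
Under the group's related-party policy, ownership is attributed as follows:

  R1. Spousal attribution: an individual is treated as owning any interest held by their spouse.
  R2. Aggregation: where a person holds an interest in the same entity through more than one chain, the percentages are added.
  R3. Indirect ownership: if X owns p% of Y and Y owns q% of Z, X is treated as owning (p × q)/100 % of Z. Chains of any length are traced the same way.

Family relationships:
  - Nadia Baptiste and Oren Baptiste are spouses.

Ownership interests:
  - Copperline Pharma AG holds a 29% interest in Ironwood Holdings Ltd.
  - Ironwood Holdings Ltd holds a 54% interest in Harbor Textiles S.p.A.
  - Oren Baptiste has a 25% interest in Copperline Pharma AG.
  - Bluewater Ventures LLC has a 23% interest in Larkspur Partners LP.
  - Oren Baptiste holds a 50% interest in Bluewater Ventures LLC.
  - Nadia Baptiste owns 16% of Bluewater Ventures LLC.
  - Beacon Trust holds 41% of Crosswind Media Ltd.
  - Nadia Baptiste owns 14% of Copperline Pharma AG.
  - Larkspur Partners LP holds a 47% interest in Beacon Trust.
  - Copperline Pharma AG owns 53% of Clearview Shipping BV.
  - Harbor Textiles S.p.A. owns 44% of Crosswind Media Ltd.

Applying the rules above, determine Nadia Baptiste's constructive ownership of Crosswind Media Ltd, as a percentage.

5.612442%

By spousal attribution (R1), Nadia Baptiste is treated as also owning Oren Baptiste's interest in Bluewater Ventures LLC, giving 16% + 50% = 66%.
By spousal attribution (R1), Nadia Baptiste is treated as also owning Oren Baptiste's interest in Copperline Pharma AG, giving 14% + 25% = 39%.
Chain via Bluewater Ventures LLC → Larkspur Partners LP → Beacon Trust (R3): 66% × 23% × 47% × 41% = 2.925186% of Crosswind Media Ltd.
Chain via Copperline Pharma AG → Ironwood Holdings Ltd → Harbor Textiles S.p.A. (R3): 39% × 29% × 54% × 44% = 2.687256% of Crosswind Media Ltd.
Aggregating (R2): 2.925186% + 2.687256% = 5.612442%.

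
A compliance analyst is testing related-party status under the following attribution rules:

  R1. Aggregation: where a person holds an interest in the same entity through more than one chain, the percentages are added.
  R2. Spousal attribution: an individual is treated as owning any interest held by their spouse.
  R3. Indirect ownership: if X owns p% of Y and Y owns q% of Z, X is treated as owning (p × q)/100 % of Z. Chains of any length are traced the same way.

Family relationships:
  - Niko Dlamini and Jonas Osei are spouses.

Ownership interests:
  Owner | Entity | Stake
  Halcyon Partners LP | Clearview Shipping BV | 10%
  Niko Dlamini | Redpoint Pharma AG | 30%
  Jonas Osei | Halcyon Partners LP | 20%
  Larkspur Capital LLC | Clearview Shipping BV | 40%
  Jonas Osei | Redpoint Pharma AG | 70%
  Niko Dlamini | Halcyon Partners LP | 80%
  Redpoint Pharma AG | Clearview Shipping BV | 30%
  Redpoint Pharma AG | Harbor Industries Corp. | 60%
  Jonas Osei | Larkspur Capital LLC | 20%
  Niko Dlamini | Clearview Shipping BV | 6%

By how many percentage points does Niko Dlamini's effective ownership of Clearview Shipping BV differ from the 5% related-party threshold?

49

By spousal attribution (R2), Niko Dlamini is treated as also owning Jonas Osei's interest in Halcyon Partners LP, giving 80% + 20% = 100%.
By spousal attribution (R2), Niko Dlamini is treated as also owning Jonas Osei's interest in Redpoint Pharma AG, giving 30% + 70% = 100%.
By spousal attribution (R2), Niko Dlamini is treated as owning Jonas Osei's 20% interest in Larkspur Capital LLC.
Chain via Halcyon Partners LP (R3): 100% × 10% = 10% of Clearview Shipping BV.
Chain via Redpoint Pharma AG (R3): 100% × 30% = 30% of Clearview Shipping BV.
Direct interest in Clearview Shipping BV: 6%.
Chain via Larkspur Capital LLC (R3): 20% × 40% = 8% of Clearview Shipping BV.
Aggregating (R1): 10% + 30% + 6% + 8% = 54%.
54% exceeds the 5% threshold by 49 percentage points.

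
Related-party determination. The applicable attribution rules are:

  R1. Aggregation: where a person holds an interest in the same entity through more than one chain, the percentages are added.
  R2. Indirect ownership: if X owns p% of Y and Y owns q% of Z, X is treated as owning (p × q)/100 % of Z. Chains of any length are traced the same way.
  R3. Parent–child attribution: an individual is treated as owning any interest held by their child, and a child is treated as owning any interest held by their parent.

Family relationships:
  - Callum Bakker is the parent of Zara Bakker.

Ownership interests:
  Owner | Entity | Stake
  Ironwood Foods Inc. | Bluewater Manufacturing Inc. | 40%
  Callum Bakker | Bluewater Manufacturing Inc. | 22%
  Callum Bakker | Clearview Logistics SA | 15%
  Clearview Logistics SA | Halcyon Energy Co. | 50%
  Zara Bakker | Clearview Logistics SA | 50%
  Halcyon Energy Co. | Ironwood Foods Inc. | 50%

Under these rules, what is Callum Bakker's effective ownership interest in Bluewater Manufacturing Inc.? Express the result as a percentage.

By parent–child attribution (R3), Callum Bakker is treated as also owning Zara Bakker's interest in Clearview Logistics SA, giving 15% + 50% = 65%.
Chain via Clearview Logistics SA → Halcyon Energy Co. → Ironwood Foods Inc. (R2): 65% × 50% × 50% × 40% = 6.5% of Bluewater Manufacturing Inc.
Direct interest in Bluewater Manufacturing Inc: 22%.
Aggregating (R1): 6.5% + 22% = 28.5%.

28.5%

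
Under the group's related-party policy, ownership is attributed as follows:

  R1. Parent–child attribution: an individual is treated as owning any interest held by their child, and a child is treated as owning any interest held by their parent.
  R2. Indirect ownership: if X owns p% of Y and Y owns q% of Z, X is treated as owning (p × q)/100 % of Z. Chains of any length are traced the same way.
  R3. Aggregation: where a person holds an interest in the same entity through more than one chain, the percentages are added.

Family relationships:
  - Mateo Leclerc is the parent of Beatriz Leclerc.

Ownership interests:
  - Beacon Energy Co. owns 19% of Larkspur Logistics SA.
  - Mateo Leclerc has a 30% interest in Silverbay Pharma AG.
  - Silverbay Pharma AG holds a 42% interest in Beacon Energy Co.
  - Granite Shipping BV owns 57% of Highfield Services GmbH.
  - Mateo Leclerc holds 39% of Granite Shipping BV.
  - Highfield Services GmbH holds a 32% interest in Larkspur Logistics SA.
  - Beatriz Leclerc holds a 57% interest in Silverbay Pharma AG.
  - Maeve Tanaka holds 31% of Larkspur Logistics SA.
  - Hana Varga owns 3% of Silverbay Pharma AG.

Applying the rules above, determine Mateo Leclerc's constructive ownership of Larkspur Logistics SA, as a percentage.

By parent–child attribution (R1), Mateo Leclerc is treated as also owning Beatriz Leclerc's interest in Silverbay Pharma AG, giving 30% + 57% = 87%.
Chain via Silverbay Pharma AG → Beacon Energy Co. (R2): 87% × 42% × 19% = 6.9426% of Larkspur Logistics SA.
Chain via Granite Shipping BV → Highfield Services GmbH (R2): 39% × 57% × 32% = 7.1136% of Larkspur Logistics SA.
Aggregating (R3): 6.9426% + 7.1136% = 14.0562%.

14.0562%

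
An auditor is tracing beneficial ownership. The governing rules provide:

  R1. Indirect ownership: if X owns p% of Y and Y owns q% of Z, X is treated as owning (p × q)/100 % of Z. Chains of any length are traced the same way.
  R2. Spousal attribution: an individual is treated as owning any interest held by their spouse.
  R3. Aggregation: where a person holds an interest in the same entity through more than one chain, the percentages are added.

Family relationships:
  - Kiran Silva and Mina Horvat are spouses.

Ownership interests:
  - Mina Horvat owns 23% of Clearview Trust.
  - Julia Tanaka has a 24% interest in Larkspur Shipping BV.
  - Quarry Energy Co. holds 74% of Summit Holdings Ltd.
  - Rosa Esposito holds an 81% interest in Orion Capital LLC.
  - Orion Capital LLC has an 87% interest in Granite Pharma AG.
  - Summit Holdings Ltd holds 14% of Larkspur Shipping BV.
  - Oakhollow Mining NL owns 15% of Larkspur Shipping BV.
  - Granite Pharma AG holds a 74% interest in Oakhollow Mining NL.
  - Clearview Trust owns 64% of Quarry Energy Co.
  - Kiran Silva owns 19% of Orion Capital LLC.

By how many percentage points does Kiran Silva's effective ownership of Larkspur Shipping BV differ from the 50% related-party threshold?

46.640178

By spousal attribution (R2), Kiran Silva is treated as owning Mina Horvat's 23% interest in Clearview Trust.
Chain via Orion Capital LLC → Granite Pharma AG → Oakhollow Mining NL (R1): 19% × 87% × 74% × 15% = 1.83483% of Larkspur Shipping BV.
Chain via Clearview Trust → Quarry Energy Co. → Summit Holdings Ltd (R1): 23% × 64% × 74% × 14% = 1.524992% of Larkspur Shipping BV.
Aggregating (R3): 1.83483% + 1.524992% = 3.359822%.
3.359822% falls short of the 50% threshold by 46.640178 percentage points.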